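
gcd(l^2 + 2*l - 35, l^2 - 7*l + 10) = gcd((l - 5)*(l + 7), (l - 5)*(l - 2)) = l - 5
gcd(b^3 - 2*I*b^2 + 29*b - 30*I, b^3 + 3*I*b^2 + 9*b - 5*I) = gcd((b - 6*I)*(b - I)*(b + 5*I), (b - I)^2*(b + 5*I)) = b^2 + 4*I*b + 5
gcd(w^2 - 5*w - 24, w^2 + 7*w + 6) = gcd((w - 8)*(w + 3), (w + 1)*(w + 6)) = 1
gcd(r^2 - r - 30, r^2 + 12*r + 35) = r + 5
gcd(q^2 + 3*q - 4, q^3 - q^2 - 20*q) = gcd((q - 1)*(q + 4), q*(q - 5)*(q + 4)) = q + 4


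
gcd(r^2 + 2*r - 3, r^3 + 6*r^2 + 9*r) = r + 3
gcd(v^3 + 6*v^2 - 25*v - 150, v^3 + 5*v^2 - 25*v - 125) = v^2 - 25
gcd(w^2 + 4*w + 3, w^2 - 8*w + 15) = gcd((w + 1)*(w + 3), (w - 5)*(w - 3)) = 1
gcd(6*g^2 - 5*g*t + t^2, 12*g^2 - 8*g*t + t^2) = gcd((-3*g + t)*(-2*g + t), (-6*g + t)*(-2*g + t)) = -2*g + t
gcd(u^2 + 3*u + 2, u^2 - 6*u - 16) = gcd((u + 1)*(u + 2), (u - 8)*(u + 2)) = u + 2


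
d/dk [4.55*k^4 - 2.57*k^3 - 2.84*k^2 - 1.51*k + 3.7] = 18.2*k^3 - 7.71*k^2 - 5.68*k - 1.51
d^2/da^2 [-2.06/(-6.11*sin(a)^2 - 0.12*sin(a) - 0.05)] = (-307.616504*sin(a)^4 - 4.531176*sin(a)^3 + 463.912412*sin(a)^2 + 9.074712*sin(a) - 1.199332)/(6.11*sin(a)^2 + 0.12*sin(a) + 0.05)^3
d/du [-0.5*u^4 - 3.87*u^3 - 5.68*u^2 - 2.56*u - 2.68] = -2.0*u^3 - 11.61*u^2 - 11.36*u - 2.56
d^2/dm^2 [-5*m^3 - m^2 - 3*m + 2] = -30*m - 2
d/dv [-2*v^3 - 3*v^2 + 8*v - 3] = -6*v^2 - 6*v + 8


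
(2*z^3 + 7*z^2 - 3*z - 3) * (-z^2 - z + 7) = -2*z^5 - 9*z^4 + 10*z^3 + 55*z^2 - 18*z - 21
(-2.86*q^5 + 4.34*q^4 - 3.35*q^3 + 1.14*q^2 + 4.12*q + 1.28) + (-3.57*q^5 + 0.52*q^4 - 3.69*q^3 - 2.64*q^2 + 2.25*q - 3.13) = -6.43*q^5 + 4.86*q^4 - 7.04*q^3 - 1.5*q^2 + 6.37*q - 1.85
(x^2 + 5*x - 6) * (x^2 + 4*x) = x^4 + 9*x^3 + 14*x^2 - 24*x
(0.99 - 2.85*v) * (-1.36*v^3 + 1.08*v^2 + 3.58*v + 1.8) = 3.876*v^4 - 4.4244*v^3 - 9.1338*v^2 - 1.5858*v + 1.782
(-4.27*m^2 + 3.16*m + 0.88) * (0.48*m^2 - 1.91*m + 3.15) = -2.0496*m^4 + 9.6725*m^3 - 19.0637*m^2 + 8.2732*m + 2.772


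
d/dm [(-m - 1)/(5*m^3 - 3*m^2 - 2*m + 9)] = (-5*m^3 + 3*m^2 + 2*m - (m + 1)*(-15*m^2 + 6*m + 2) - 9)/(5*m^3 - 3*m^2 - 2*m + 9)^2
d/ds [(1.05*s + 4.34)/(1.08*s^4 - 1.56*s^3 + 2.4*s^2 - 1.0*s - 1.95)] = (-3.402*s^4 - 15.4728*s^3 + 17.7912*s^2 - 20.832*s + 2.2925)/(1.1664*s^8 - 3.3696*s^7 + 7.6176*s^6 - 9.648*s^5 + 4.668*s^4 + 1.284*s^3 - 8.36*s^2 + 3.9*s + 3.8025)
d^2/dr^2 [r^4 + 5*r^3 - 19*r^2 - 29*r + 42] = 12*r^2 + 30*r - 38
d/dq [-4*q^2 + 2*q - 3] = 2 - 8*q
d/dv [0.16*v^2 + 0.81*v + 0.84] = 0.32*v + 0.81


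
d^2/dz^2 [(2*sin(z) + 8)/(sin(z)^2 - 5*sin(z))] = 2*(-sin(z)^2 - 21*sin(z) + 62 - 76/sin(z) - 120/sin(z)^2 + 200/sin(z)^3)/(sin(z) - 5)^3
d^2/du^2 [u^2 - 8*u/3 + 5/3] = 2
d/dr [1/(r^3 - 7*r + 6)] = (7 - 3*r^2)/(r^3 - 7*r + 6)^2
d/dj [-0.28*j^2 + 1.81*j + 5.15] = 1.81 - 0.56*j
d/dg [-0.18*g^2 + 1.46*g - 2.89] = 1.46 - 0.36*g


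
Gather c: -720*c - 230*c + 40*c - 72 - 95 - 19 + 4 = -910*c - 182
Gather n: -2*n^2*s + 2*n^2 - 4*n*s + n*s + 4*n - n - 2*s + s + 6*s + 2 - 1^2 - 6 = n^2*(2 - 2*s) + n*(3 - 3*s) + 5*s - 5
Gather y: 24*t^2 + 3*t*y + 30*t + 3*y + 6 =24*t^2 + 30*t + y*(3*t + 3) + 6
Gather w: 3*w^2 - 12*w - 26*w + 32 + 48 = 3*w^2 - 38*w + 80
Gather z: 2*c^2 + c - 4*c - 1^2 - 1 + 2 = 2*c^2 - 3*c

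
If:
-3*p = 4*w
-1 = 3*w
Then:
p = 4/9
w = -1/3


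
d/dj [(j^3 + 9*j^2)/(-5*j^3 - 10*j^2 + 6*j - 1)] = j*(35*j^3 + 12*j^2 + 51*j - 18)/(25*j^6 + 100*j^5 + 40*j^4 - 110*j^3 + 56*j^2 - 12*j + 1)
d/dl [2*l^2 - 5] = 4*l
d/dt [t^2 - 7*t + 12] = 2*t - 7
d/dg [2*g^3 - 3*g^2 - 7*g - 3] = 6*g^2 - 6*g - 7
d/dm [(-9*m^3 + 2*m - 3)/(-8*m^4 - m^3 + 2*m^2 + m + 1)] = (-72*m^6 + 30*m^4 - 110*m^3 - 40*m^2 + 12*m + 5)/(64*m^8 + 16*m^7 - 31*m^6 - 20*m^5 - 14*m^4 + 2*m^3 + 5*m^2 + 2*m + 1)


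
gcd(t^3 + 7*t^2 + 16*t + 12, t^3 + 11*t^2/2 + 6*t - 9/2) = t + 3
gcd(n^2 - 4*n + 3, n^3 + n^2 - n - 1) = n - 1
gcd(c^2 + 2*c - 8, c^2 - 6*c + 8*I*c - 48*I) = 1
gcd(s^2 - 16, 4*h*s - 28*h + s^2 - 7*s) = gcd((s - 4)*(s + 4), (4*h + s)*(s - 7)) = 1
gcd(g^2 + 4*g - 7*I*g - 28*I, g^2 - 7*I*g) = g - 7*I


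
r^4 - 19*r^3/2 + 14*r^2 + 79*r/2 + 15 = (r - 6)*(r - 5)*(r + 1/2)*(r + 1)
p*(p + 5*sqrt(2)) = p^2 + 5*sqrt(2)*p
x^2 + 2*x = x*(x + 2)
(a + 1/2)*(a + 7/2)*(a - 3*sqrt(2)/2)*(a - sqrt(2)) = a^4 - 5*sqrt(2)*a^3/2 + 4*a^3 - 10*sqrt(2)*a^2 + 19*a^2/4 - 35*sqrt(2)*a/8 + 12*a + 21/4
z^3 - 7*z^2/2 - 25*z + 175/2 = (z - 5)*(z - 7/2)*(z + 5)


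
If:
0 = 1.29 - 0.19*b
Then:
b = 6.79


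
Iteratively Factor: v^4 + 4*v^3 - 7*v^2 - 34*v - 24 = (v + 4)*(v^3 - 7*v - 6) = (v + 2)*(v + 4)*(v^2 - 2*v - 3) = (v + 1)*(v + 2)*(v + 4)*(v - 3)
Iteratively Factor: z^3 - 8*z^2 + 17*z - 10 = (z - 2)*(z^2 - 6*z + 5) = (z - 5)*(z - 2)*(z - 1)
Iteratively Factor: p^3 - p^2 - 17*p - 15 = (p + 1)*(p^2 - 2*p - 15) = (p + 1)*(p + 3)*(p - 5)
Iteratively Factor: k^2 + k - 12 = (k - 3)*(k + 4)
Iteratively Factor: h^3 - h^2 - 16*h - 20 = (h + 2)*(h^2 - 3*h - 10) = (h - 5)*(h + 2)*(h + 2)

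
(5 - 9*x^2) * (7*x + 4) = -63*x^3 - 36*x^2 + 35*x + 20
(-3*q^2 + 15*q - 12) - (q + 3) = -3*q^2 + 14*q - 15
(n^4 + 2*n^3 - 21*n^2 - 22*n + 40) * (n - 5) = n^5 - 3*n^4 - 31*n^3 + 83*n^2 + 150*n - 200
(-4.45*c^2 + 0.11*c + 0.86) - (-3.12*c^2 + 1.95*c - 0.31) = -1.33*c^2 - 1.84*c + 1.17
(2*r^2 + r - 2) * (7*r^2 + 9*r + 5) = 14*r^4 + 25*r^3 + 5*r^2 - 13*r - 10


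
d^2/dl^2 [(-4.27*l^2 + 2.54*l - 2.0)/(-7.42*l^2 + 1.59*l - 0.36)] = (-178.9333*l^3 + 592.240656*l^2 - 100.864512*l - 2.373408)/(408.518488*l^6 - 262.619028*l^5 + 115.736418*l^4 - 29.502927*l^3 + 5.615244*l^2 - 0.618192*l + 0.046656)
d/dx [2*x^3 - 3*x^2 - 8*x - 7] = 6*x^2 - 6*x - 8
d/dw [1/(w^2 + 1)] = -2*w/(w^2 + 1)^2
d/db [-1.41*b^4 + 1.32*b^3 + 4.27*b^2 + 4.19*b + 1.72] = -5.64*b^3 + 3.96*b^2 + 8.54*b + 4.19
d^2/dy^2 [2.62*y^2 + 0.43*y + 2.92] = 5.24000000000000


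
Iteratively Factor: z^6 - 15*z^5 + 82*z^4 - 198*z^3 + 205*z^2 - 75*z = (z - 1)*(z^5 - 14*z^4 + 68*z^3 - 130*z^2 + 75*z) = (z - 5)*(z - 1)*(z^4 - 9*z^3 + 23*z^2 - 15*z) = (z - 5)*(z - 3)*(z - 1)*(z^3 - 6*z^2 + 5*z) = z*(z - 5)*(z - 3)*(z - 1)*(z^2 - 6*z + 5) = z*(z - 5)*(z - 3)*(z - 1)^2*(z - 5)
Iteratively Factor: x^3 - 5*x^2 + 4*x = (x - 4)*(x^2 - x) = x*(x - 4)*(x - 1)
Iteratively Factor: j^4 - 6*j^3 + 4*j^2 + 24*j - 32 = (j - 2)*(j^3 - 4*j^2 - 4*j + 16) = (j - 4)*(j - 2)*(j^2 - 4) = (j - 4)*(j - 2)*(j + 2)*(j - 2)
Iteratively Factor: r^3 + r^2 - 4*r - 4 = (r - 2)*(r^2 + 3*r + 2) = (r - 2)*(r + 1)*(r + 2)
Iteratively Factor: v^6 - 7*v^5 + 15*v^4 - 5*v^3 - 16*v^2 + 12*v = (v - 2)*(v^5 - 5*v^4 + 5*v^3 + 5*v^2 - 6*v) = v*(v - 2)*(v^4 - 5*v^3 + 5*v^2 + 5*v - 6) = v*(v - 2)^2*(v^3 - 3*v^2 - v + 3) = v*(v - 3)*(v - 2)^2*(v^2 - 1) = v*(v - 3)*(v - 2)^2*(v + 1)*(v - 1)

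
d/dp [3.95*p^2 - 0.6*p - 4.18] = 7.9*p - 0.6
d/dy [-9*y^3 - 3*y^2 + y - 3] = -27*y^2 - 6*y + 1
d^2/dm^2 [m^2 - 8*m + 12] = 2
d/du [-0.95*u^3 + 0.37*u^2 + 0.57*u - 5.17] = -2.85*u^2 + 0.74*u + 0.57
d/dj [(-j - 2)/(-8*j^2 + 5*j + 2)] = (8*j^2 - 5*j - (j + 2)*(16*j - 5) - 2)/(-8*j^2 + 5*j + 2)^2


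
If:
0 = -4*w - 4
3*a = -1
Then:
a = -1/3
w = -1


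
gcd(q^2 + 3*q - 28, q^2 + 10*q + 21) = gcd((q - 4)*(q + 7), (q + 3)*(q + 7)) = q + 7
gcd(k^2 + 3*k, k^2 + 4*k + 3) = k + 3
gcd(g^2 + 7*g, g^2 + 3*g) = g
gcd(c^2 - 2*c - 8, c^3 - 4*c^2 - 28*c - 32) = c + 2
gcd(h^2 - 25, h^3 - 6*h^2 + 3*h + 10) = h - 5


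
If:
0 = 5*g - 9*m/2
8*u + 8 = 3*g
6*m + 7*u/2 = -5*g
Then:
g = 24/89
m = 80/267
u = -80/89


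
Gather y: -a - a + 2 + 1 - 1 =2 - 2*a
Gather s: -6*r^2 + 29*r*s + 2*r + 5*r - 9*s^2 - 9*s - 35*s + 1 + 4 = -6*r^2 + 7*r - 9*s^2 + s*(29*r - 44) + 5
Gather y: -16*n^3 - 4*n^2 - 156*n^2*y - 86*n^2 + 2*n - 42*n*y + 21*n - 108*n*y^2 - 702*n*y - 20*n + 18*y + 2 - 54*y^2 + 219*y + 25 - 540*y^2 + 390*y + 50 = -16*n^3 - 90*n^2 + 3*n + y^2*(-108*n - 594) + y*(-156*n^2 - 744*n + 627) + 77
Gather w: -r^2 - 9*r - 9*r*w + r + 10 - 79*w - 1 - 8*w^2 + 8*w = -r^2 - 8*r - 8*w^2 + w*(-9*r - 71) + 9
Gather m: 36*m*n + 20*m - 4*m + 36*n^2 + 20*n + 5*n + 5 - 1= m*(36*n + 16) + 36*n^2 + 25*n + 4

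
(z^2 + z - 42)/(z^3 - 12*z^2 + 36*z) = (z + 7)/(z*(z - 6))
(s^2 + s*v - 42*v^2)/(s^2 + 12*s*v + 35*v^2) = (s - 6*v)/(s + 5*v)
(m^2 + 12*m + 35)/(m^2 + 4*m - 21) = (m + 5)/(m - 3)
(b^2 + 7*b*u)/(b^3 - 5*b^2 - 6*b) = (b + 7*u)/(b^2 - 5*b - 6)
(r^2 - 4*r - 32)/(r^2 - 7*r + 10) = (r^2 - 4*r - 32)/(r^2 - 7*r + 10)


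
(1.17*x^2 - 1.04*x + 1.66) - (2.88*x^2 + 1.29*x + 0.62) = -1.71*x^2 - 2.33*x + 1.04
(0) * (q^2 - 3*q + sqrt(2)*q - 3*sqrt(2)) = 0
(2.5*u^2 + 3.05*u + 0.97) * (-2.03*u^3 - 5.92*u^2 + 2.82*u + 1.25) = -5.075*u^5 - 20.9915*u^4 - 12.9751*u^3 + 5.9836*u^2 + 6.5479*u + 1.2125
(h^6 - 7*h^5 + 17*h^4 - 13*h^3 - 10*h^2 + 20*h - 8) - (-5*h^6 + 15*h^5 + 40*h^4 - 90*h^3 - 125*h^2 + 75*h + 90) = 6*h^6 - 22*h^5 - 23*h^4 + 77*h^3 + 115*h^2 - 55*h - 98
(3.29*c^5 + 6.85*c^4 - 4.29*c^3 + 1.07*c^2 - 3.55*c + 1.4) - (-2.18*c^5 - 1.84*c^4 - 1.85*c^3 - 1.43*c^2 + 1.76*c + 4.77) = 5.47*c^5 + 8.69*c^4 - 2.44*c^3 + 2.5*c^2 - 5.31*c - 3.37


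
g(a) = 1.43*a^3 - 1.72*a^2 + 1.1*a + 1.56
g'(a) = 4.29*a^2 - 3.44*a + 1.1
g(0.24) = 1.74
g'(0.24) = 0.52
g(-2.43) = -31.79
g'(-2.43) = 34.79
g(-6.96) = -571.55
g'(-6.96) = 232.86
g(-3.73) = -100.68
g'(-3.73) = 73.62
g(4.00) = 69.96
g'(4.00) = 55.98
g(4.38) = 93.54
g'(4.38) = 68.33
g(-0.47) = 0.51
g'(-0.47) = 3.66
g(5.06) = 148.35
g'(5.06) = 93.53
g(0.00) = 1.56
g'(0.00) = 1.10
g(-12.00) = -2730.36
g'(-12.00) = 660.14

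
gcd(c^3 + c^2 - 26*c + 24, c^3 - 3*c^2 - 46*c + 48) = c^2 + 5*c - 6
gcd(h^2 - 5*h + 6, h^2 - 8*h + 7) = 1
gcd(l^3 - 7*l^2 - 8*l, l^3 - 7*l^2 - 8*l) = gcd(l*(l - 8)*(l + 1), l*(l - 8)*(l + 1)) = l^3 - 7*l^2 - 8*l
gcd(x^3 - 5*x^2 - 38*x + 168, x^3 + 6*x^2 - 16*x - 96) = x^2 + 2*x - 24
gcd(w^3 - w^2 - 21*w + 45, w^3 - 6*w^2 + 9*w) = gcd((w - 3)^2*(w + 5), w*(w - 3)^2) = w^2 - 6*w + 9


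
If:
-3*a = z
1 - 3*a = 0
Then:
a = 1/3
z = -1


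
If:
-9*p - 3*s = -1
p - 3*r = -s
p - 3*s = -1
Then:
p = 0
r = 1/9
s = 1/3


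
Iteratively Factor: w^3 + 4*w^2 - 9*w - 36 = (w + 4)*(w^2 - 9) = (w - 3)*(w + 4)*(w + 3)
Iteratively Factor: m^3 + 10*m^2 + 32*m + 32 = (m + 2)*(m^2 + 8*m + 16) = (m + 2)*(m + 4)*(m + 4)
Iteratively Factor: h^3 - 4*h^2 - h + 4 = (h + 1)*(h^2 - 5*h + 4) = (h - 4)*(h + 1)*(h - 1)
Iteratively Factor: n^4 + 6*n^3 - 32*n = (n - 2)*(n^3 + 8*n^2 + 16*n) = (n - 2)*(n + 4)*(n^2 + 4*n) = (n - 2)*(n + 4)^2*(n)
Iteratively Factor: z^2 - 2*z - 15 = (z + 3)*(z - 5)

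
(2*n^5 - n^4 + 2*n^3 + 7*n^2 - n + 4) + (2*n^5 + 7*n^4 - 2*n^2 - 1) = 4*n^5 + 6*n^4 + 2*n^3 + 5*n^2 - n + 3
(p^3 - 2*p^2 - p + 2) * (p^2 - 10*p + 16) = p^5 - 12*p^4 + 35*p^3 - 20*p^2 - 36*p + 32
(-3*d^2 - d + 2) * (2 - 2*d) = 6*d^3 - 4*d^2 - 6*d + 4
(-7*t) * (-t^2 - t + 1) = 7*t^3 + 7*t^2 - 7*t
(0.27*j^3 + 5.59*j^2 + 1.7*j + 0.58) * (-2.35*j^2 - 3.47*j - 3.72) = -0.6345*j^5 - 14.0734*j^4 - 24.3967*j^3 - 28.0568*j^2 - 8.3366*j - 2.1576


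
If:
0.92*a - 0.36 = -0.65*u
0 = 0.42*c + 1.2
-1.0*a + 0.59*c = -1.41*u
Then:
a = -0.30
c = -2.86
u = 0.98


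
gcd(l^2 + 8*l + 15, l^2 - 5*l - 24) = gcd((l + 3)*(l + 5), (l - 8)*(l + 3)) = l + 3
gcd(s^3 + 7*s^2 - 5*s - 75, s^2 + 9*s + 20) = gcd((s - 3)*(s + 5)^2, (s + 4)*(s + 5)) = s + 5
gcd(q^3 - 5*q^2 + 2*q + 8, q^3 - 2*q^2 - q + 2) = q^2 - q - 2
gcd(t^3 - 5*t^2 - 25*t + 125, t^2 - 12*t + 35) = t - 5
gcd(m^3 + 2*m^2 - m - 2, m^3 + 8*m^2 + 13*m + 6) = m + 1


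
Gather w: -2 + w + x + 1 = w + x - 1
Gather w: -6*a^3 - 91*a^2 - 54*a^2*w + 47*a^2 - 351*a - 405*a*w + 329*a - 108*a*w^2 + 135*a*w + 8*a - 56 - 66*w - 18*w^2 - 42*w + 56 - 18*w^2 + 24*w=-6*a^3 - 44*a^2 - 14*a + w^2*(-108*a - 36) + w*(-54*a^2 - 270*a - 84)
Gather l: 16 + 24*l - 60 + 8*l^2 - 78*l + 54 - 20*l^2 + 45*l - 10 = -12*l^2 - 9*l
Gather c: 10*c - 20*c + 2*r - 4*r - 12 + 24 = -10*c - 2*r + 12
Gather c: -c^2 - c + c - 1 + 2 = 1 - c^2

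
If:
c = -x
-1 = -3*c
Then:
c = 1/3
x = -1/3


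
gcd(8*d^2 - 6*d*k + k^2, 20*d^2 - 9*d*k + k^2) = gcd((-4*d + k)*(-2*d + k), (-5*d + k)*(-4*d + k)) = 4*d - k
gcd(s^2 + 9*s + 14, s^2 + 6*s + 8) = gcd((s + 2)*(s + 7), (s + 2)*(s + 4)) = s + 2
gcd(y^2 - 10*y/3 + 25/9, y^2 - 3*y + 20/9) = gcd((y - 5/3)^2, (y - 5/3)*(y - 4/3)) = y - 5/3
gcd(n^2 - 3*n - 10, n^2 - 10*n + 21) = 1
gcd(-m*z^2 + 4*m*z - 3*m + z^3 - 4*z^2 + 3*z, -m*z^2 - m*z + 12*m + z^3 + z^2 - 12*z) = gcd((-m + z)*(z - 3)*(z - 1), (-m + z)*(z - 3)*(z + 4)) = -m*z + 3*m + z^2 - 3*z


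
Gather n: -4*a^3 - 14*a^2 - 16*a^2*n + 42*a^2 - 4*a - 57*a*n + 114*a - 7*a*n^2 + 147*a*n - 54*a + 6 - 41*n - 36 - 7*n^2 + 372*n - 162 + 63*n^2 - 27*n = -4*a^3 + 28*a^2 + 56*a + n^2*(56 - 7*a) + n*(-16*a^2 + 90*a + 304) - 192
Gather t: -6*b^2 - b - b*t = -6*b^2 - b*t - b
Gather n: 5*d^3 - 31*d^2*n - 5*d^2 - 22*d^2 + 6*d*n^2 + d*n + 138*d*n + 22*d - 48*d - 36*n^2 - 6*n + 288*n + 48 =5*d^3 - 27*d^2 - 26*d + n^2*(6*d - 36) + n*(-31*d^2 + 139*d + 282) + 48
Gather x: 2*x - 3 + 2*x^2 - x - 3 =2*x^2 + x - 6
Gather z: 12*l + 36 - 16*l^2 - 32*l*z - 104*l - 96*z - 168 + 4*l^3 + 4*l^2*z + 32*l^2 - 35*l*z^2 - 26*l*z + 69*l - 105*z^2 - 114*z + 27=4*l^3 + 16*l^2 - 23*l + z^2*(-35*l - 105) + z*(4*l^2 - 58*l - 210) - 105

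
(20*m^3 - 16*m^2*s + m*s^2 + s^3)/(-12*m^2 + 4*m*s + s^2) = (-10*m^2 + 3*m*s + s^2)/(6*m + s)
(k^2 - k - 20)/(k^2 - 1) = (k^2 - k - 20)/(k^2 - 1)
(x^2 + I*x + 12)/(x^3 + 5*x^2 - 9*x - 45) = (x^2 + I*x + 12)/(x^3 + 5*x^2 - 9*x - 45)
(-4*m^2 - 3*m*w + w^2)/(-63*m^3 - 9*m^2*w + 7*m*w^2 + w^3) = (4*m^2 + 3*m*w - w^2)/(63*m^3 + 9*m^2*w - 7*m*w^2 - w^3)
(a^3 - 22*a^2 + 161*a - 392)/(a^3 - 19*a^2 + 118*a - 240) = (a^2 - 14*a + 49)/(a^2 - 11*a + 30)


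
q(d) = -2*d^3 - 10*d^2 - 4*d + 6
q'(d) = -6*d^2 - 20*d - 4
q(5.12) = -545.06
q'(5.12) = -263.69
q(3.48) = -213.31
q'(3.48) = -146.26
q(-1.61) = -5.13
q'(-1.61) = 12.65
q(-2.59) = -15.97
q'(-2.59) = 7.55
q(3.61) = -232.85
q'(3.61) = -154.39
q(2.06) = -62.16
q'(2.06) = -70.66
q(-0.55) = 5.51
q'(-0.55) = 5.18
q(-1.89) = -8.66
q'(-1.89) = 12.37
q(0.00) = 6.00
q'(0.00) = -4.00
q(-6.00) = 102.00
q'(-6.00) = -100.00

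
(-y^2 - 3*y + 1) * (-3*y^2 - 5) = 3*y^4 + 9*y^3 + 2*y^2 + 15*y - 5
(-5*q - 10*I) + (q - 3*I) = -4*q - 13*I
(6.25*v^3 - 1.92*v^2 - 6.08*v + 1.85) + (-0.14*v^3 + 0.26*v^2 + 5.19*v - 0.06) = 6.11*v^3 - 1.66*v^2 - 0.89*v + 1.79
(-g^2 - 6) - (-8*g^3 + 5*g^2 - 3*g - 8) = 8*g^3 - 6*g^2 + 3*g + 2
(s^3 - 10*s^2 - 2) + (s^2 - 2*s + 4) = s^3 - 9*s^2 - 2*s + 2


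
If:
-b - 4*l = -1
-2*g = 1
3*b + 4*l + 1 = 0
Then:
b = -1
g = -1/2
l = 1/2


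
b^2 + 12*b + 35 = (b + 5)*(b + 7)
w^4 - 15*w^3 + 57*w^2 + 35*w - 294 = (w - 7)^2*(w - 3)*(w + 2)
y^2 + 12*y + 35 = (y + 5)*(y + 7)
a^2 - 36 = (a - 6)*(a + 6)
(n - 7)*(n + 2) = n^2 - 5*n - 14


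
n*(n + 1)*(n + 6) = n^3 + 7*n^2 + 6*n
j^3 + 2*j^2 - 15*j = j*(j - 3)*(j + 5)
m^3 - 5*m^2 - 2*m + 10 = (m - 5)*(m - sqrt(2))*(m + sqrt(2))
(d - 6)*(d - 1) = d^2 - 7*d + 6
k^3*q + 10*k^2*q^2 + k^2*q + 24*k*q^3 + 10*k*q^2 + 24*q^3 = (k + 4*q)*(k + 6*q)*(k*q + q)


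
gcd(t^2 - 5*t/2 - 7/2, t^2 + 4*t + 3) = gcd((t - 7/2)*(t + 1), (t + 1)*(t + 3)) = t + 1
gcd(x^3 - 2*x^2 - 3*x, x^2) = x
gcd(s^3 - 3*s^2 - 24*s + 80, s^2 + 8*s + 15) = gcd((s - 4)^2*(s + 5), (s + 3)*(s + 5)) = s + 5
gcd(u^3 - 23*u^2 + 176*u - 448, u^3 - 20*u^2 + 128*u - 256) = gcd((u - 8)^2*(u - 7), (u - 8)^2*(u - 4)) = u^2 - 16*u + 64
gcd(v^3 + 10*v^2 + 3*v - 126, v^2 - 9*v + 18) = v - 3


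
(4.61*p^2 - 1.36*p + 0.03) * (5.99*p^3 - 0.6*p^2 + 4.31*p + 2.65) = 27.6139*p^5 - 10.9124*p^4 + 20.8648*p^3 + 6.3369*p^2 - 3.4747*p + 0.0795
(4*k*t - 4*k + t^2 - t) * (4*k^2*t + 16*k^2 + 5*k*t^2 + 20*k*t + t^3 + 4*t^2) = 16*k^3*t^2 + 48*k^3*t - 64*k^3 + 24*k^2*t^3 + 72*k^2*t^2 - 96*k^2*t + 9*k*t^4 + 27*k*t^3 - 36*k*t^2 + t^5 + 3*t^4 - 4*t^3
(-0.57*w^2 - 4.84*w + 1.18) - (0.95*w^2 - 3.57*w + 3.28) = -1.52*w^2 - 1.27*w - 2.1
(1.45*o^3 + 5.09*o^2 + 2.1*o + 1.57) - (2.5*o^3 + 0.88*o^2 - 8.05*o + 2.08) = -1.05*o^3 + 4.21*o^2 + 10.15*o - 0.51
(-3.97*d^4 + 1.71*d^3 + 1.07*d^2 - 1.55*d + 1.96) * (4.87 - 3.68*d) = 14.6096*d^5 - 25.6267*d^4 + 4.3901*d^3 + 10.9149*d^2 - 14.7613*d + 9.5452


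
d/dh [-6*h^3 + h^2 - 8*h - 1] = -18*h^2 + 2*h - 8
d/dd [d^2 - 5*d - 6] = 2*d - 5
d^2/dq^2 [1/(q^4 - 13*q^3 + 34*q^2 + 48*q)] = 2*(q*(-6*q^2 + 39*q - 34)*(q^3 - 13*q^2 + 34*q + 48) + (4*q^3 - 39*q^2 + 68*q + 48)^2)/(q^3*(q^3 - 13*q^2 + 34*q + 48)^3)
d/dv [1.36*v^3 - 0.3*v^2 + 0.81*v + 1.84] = 4.08*v^2 - 0.6*v + 0.81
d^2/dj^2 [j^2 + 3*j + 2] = 2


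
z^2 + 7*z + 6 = (z + 1)*(z + 6)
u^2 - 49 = (u - 7)*(u + 7)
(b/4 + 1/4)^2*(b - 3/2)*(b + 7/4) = b^4/16 + 9*b^3/64 - 9*b^2/128 - 5*b/16 - 21/128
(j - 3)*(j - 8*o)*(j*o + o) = j^3*o - 8*j^2*o^2 - 2*j^2*o + 16*j*o^2 - 3*j*o + 24*o^2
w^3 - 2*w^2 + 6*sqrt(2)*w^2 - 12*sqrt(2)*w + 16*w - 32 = (w - 2)*(w + 2*sqrt(2))*(w + 4*sqrt(2))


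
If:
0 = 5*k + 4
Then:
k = -4/5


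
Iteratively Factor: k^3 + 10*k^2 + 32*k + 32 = (k + 4)*(k^2 + 6*k + 8) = (k + 2)*(k + 4)*(k + 4)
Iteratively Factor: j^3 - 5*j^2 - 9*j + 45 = (j + 3)*(j^2 - 8*j + 15) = (j - 5)*(j + 3)*(j - 3)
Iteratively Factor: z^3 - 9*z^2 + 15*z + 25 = (z - 5)*(z^2 - 4*z - 5) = (z - 5)^2*(z + 1)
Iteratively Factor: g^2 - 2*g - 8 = (g + 2)*(g - 4)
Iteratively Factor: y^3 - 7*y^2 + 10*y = (y - 5)*(y^2 - 2*y) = y*(y - 5)*(y - 2)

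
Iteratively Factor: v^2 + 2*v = (v + 2)*(v)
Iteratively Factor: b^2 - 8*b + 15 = (b - 5)*(b - 3)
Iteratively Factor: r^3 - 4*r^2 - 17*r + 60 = (r + 4)*(r^2 - 8*r + 15) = (r - 3)*(r + 4)*(r - 5)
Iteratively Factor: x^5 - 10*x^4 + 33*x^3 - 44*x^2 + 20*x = (x - 5)*(x^4 - 5*x^3 + 8*x^2 - 4*x) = (x - 5)*(x - 1)*(x^3 - 4*x^2 + 4*x) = (x - 5)*(x - 2)*(x - 1)*(x^2 - 2*x) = x*(x - 5)*(x - 2)*(x - 1)*(x - 2)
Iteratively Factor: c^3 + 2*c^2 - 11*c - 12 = (c + 4)*(c^2 - 2*c - 3) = (c - 3)*(c + 4)*(c + 1)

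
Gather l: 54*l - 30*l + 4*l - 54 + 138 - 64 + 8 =28*l + 28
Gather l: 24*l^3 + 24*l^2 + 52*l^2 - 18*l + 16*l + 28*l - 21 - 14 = 24*l^3 + 76*l^2 + 26*l - 35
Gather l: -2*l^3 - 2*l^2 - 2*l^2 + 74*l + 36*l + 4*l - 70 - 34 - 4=-2*l^3 - 4*l^2 + 114*l - 108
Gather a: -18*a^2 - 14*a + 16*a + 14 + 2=-18*a^2 + 2*a + 16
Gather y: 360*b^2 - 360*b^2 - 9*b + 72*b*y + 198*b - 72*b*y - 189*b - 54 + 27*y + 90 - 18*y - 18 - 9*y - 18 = 0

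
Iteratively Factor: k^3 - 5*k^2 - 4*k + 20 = (k - 2)*(k^2 - 3*k - 10) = (k - 2)*(k + 2)*(k - 5)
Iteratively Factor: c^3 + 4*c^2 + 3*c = (c + 1)*(c^2 + 3*c) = c*(c + 1)*(c + 3)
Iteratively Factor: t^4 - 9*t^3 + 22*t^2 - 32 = (t - 2)*(t^3 - 7*t^2 + 8*t + 16) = (t - 4)*(t - 2)*(t^2 - 3*t - 4) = (t - 4)^2*(t - 2)*(t + 1)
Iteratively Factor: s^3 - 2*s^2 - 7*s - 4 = (s + 1)*(s^2 - 3*s - 4) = (s + 1)^2*(s - 4)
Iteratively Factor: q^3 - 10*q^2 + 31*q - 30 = (q - 3)*(q^2 - 7*q + 10) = (q - 5)*(q - 3)*(q - 2)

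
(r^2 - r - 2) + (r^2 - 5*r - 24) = 2*r^2 - 6*r - 26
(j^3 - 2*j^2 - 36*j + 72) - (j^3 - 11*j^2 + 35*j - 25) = 9*j^2 - 71*j + 97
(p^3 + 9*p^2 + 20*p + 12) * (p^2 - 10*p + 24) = p^5 - p^4 - 46*p^3 + 28*p^2 + 360*p + 288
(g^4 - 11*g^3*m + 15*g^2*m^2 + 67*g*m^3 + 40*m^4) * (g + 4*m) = g^5 - 7*g^4*m - 29*g^3*m^2 + 127*g^2*m^3 + 308*g*m^4 + 160*m^5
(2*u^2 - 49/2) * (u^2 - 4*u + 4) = 2*u^4 - 8*u^3 - 33*u^2/2 + 98*u - 98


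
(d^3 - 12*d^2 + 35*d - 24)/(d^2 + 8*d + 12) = (d^3 - 12*d^2 + 35*d - 24)/(d^2 + 8*d + 12)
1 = 1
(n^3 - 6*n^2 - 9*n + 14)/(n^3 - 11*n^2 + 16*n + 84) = (n - 1)/(n - 6)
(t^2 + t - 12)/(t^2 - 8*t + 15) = (t + 4)/(t - 5)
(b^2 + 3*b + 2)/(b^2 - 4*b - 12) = (b + 1)/(b - 6)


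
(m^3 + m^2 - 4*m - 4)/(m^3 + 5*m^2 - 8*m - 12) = (m + 2)/(m + 6)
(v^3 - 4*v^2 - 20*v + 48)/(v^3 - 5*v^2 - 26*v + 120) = (v^2 + 2*v - 8)/(v^2 + v - 20)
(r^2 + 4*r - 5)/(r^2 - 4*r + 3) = (r + 5)/(r - 3)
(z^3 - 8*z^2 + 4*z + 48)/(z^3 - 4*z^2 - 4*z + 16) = (z - 6)/(z - 2)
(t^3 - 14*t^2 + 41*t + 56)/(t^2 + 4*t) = (t^3 - 14*t^2 + 41*t + 56)/(t*(t + 4))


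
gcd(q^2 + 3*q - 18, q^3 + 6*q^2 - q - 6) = q + 6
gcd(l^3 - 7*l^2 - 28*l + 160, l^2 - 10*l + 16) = l - 8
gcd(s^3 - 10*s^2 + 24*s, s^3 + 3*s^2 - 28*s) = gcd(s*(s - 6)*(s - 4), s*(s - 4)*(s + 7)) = s^2 - 4*s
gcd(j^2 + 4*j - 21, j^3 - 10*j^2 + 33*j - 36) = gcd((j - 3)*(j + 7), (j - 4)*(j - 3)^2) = j - 3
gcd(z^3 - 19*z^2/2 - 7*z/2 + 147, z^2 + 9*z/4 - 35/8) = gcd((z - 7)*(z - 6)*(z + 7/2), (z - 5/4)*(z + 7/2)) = z + 7/2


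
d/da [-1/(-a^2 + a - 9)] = (1 - 2*a)/(a^2 - a + 9)^2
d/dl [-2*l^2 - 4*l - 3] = -4*l - 4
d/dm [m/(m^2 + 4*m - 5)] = (m^2 - 2*m*(m + 2) + 4*m - 5)/(m^2 + 4*m - 5)^2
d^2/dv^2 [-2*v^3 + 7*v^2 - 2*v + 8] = 14 - 12*v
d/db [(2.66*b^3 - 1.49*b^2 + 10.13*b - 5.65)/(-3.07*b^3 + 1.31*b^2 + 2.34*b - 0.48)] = (-1.0897*b^4 + 74.647*b^3 - 72.6238*b^2 + 16.2334*b + 8.3586)/(9.4249*b^6 - 8.0434*b^5 - 12.6515*b^4 + 9.078*b^3 + 4.218*b^2 - 2.2464*b + 0.2304)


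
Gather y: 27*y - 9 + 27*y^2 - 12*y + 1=27*y^2 + 15*y - 8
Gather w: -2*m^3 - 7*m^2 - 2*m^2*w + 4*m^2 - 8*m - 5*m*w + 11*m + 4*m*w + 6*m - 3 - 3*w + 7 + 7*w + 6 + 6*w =-2*m^3 - 3*m^2 + 9*m + w*(-2*m^2 - m + 10) + 10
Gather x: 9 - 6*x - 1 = 8 - 6*x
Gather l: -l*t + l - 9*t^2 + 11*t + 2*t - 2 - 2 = l*(1 - t) - 9*t^2 + 13*t - 4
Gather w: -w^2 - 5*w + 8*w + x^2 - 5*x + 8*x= -w^2 + 3*w + x^2 + 3*x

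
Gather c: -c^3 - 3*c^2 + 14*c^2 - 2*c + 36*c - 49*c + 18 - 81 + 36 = -c^3 + 11*c^2 - 15*c - 27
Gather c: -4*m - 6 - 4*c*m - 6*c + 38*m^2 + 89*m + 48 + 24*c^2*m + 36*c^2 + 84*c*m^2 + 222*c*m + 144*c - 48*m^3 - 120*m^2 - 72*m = c^2*(24*m + 36) + c*(84*m^2 + 218*m + 138) - 48*m^3 - 82*m^2 + 13*m + 42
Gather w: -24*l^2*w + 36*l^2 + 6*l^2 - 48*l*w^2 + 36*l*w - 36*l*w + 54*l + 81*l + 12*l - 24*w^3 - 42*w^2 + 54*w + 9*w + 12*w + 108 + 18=42*l^2 + 147*l - 24*w^3 + w^2*(-48*l - 42) + w*(75 - 24*l^2) + 126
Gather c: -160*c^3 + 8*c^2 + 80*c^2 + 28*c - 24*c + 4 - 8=-160*c^3 + 88*c^2 + 4*c - 4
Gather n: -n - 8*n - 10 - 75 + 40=-9*n - 45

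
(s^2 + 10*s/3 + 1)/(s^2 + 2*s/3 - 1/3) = (3*s^2 + 10*s + 3)/(3*s^2 + 2*s - 1)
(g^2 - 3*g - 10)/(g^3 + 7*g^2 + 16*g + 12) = (g - 5)/(g^2 + 5*g + 6)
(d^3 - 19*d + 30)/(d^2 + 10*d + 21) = (d^3 - 19*d + 30)/(d^2 + 10*d + 21)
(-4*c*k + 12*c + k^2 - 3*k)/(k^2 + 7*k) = (-4*c*k + 12*c + k^2 - 3*k)/(k*(k + 7))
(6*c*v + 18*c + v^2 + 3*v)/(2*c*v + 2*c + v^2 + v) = (6*c*v + 18*c + v^2 + 3*v)/(2*c*v + 2*c + v^2 + v)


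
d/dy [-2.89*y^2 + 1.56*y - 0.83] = 1.56 - 5.78*y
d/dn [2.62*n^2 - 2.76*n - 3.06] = 5.24*n - 2.76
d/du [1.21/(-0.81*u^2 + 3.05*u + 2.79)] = (1.9602*u - 3.6905)/(-0.81*u^2 + 3.05*u + 2.79)^2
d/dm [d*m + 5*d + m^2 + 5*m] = d + 2*m + 5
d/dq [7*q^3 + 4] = 21*q^2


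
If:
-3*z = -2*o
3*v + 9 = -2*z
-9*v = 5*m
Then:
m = 6*z/5 + 27/5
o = 3*z/2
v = -2*z/3 - 3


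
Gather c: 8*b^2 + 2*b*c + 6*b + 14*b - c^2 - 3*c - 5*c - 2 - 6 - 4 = 8*b^2 + 20*b - c^2 + c*(2*b - 8) - 12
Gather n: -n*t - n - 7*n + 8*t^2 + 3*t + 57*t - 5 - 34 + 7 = n*(-t - 8) + 8*t^2 + 60*t - 32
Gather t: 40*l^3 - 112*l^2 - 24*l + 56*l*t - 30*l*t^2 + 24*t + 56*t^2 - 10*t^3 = 40*l^3 - 112*l^2 - 24*l - 10*t^3 + t^2*(56 - 30*l) + t*(56*l + 24)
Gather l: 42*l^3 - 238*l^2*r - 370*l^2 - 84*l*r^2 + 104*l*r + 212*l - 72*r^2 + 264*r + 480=42*l^3 + l^2*(-238*r - 370) + l*(-84*r^2 + 104*r + 212) - 72*r^2 + 264*r + 480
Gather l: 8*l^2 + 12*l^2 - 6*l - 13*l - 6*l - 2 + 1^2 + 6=20*l^2 - 25*l + 5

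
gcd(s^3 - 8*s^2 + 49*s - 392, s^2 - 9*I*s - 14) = s - 7*I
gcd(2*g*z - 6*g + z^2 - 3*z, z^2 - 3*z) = z - 3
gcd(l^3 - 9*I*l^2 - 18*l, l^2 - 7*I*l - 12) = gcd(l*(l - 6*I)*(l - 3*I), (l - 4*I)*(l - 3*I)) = l - 3*I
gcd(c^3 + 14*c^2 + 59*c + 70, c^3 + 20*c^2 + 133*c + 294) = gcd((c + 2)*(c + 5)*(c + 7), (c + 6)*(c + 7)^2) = c + 7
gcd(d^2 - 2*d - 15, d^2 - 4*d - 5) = d - 5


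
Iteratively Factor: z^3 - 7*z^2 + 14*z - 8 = (z - 2)*(z^2 - 5*z + 4) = (z - 4)*(z - 2)*(z - 1)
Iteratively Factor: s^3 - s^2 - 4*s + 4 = (s - 2)*(s^2 + s - 2) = (s - 2)*(s - 1)*(s + 2)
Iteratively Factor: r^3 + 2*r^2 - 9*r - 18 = (r - 3)*(r^2 + 5*r + 6) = (r - 3)*(r + 2)*(r + 3)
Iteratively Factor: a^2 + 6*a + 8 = (a + 2)*(a + 4)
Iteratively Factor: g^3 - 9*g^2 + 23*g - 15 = (g - 1)*(g^2 - 8*g + 15) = (g - 3)*(g - 1)*(g - 5)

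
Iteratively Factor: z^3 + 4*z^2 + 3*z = (z + 3)*(z^2 + z) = (z + 1)*(z + 3)*(z)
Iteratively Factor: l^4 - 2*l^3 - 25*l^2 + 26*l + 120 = (l - 3)*(l^3 + l^2 - 22*l - 40) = (l - 3)*(l + 4)*(l^2 - 3*l - 10) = (l - 3)*(l + 2)*(l + 4)*(l - 5)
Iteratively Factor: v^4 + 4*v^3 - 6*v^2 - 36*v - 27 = (v - 3)*(v^3 + 7*v^2 + 15*v + 9) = (v - 3)*(v + 1)*(v^2 + 6*v + 9) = (v - 3)*(v + 1)*(v + 3)*(v + 3)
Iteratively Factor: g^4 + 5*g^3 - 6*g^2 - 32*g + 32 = (g - 2)*(g^3 + 7*g^2 + 8*g - 16) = (g - 2)*(g + 4)*(g^2 + 3*g - 4) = (g - 2)*(g - 1)*(g + 4)*(g + 4)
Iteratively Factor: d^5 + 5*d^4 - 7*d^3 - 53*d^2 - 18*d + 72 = (d + 2)*(d^4 + 3*d^3 - 13*d^2 - 27*d + 36) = (d + 2)*(d + 3)*(d^3 - 13*d + 12) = (d + 2)*(d + 3)*(d + 4)*(d^2 - 4*d + 3) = (d - 1)*(d + 2)*(d + 3)*(d + 4)*(d - 3)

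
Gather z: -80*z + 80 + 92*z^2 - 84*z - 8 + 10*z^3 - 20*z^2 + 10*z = 10*z^3 + 72*z^2 - 154*z + 72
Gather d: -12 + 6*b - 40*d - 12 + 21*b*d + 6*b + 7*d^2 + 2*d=12*b + 7*d^2 + d*(21*b - 38) - 24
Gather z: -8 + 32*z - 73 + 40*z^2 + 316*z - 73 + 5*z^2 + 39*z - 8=45*z^2 + 387*z - 162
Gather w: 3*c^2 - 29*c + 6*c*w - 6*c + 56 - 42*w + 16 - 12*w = 3*c^2 - 35*c + w*(6*c - 54) + 72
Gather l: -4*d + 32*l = -4*d + 32*l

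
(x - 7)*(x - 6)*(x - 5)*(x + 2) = x^4 - 16*x^3 + 71*x^2 + 4*x - 420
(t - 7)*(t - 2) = t^2 - 9*t + 14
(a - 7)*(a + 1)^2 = a^3 - 5*a^2 - 13*a - 7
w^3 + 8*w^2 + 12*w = w*(w + 2)*(w + 6)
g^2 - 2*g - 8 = (g - 4)*(g + 2)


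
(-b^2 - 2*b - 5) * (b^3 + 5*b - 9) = -b^5 - 2*b^4 - 10*b^3 - b^2 - 7*b + 45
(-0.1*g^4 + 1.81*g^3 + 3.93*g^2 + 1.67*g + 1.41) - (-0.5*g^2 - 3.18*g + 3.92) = -0.1*g^4 + 1.81*g^3 + 4.43*g^2 + 4.85*g - 2.51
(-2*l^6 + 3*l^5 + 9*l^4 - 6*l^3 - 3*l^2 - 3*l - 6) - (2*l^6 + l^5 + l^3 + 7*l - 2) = -4*l^6 + 2*l^5 + 9*l^4 - 7*l^3 - 3*l^2 - 10*l - 4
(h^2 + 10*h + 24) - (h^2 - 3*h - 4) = 13*h + 28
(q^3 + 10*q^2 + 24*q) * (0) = 0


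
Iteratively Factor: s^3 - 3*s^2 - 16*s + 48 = (s - 4)*(s^2 + s - 12) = (s - 4)*(s - 3)*(s + 4)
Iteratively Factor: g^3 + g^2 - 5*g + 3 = (g - 1)*(g^2 + 2*g - 3) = (g - 1)*(g + 3)*(g - 1)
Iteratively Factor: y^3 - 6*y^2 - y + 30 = (y - 5)*(y^2 - y - 6) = (y - 5)*(y - 3)*(y + 2)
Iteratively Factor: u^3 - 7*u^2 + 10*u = (u - 5)*(u^2 - 2*u) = (u - 5)*(u - 2)*(u)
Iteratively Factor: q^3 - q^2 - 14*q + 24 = (q - 3)*(q^2 + 2*q - 8) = (q - 3)*(q + 4)*(q - 2)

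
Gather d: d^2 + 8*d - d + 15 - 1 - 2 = d^2 + 7*d + 12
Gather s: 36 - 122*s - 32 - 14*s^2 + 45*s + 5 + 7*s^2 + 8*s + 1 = -7*s^2 - 69*s + 10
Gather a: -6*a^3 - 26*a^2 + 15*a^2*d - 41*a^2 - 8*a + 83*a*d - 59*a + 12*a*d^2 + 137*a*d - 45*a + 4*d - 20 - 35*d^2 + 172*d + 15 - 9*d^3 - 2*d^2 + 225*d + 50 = -6*a^3 + a^2*(15*d - 67) + a*(12*d^2 + 220*d - 112) - 9*d^3 - 37*d^2 + 401*d + 45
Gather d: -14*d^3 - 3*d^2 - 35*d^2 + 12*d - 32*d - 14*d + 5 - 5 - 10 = -14*d^3 - 38*d^2 - 34*d - 10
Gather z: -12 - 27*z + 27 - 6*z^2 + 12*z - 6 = -6*z^2 - 15*z + 9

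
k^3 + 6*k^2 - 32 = (k - 2)*(k + 4)^2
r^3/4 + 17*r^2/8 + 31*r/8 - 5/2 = (r/4 + 1)*(r - 1/2)*(r + 5)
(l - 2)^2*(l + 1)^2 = l^4 - 2*l^3 - 3*l^2 + 4*l + 4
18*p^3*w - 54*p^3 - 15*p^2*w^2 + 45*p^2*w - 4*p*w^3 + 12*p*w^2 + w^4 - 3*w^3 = (-6*p + w)*(-p + w)*(3*p + w)*(w - 3)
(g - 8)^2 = g^2 - 16*g + 64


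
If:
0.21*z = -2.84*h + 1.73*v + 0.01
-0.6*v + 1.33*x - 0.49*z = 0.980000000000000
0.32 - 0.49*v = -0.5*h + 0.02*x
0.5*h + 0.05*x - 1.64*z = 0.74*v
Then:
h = 1.05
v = 1.67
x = 1.35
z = -0.39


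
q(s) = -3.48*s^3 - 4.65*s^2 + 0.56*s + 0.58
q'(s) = -10.44*s^2 - 9.3*s + 0.56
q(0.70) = -2.50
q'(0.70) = -11.07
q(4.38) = -378.59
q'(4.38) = -240.46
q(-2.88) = 43.53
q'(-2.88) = -59.25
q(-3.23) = 67.53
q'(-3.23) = -78.32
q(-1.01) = -1.14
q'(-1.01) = -0.70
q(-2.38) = 19.82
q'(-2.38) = -36.44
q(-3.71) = 112.20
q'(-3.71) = -108.63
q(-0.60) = -0.68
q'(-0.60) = 2.38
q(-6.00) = 581.50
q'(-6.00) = -319.48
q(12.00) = -6675.74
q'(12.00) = -1614.40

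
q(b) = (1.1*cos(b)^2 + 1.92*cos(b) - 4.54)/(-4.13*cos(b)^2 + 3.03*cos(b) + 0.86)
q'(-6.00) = 1604.76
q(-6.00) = 43.99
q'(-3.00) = 0.23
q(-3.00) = 0.87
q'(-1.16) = 1.37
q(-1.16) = -2.55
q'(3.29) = 0.24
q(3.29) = 0.87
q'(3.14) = -0.00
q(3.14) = 0.85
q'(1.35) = -4.53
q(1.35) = -3.07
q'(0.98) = 0.48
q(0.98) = -2.47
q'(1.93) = -53.61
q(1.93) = 7.10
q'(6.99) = 5.56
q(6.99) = -3.15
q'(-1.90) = 87.50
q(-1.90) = 9.15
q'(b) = (-8.26*sin(b)*cos(b) + 3.03*sin(b))*(1.1*cos(b)^2 + 1.92*cos(b) - 4.54)/(-4.13*cos(b)^2 + 3.03*cos(b) + 0.86)^2 + (-2.2*sin(b)*cos(b) - 1.92*sin(b))/(-4.13*cos(b)^2 + 3.03*cos(b) + 0.86) = (-11.2626*cos(b)^2 + 35.6084*cos(b) - 15.4074)*sin(b)/(17.0569*cos(b)^4 - 25.0278*cos(b)^3 + 2.0773*cos(b)^2 + 5.2116*cos(b) + 0.7396)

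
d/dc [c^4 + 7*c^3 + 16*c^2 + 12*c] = 4*c^3 + 21*c^2 + 32*c + 12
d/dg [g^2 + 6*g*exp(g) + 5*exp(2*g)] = 6*g*exp(g) + 2*g + 10*exp(2*g) + 6*exp(g)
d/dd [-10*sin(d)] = -10*cos(d)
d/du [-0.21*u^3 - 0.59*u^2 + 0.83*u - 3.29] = -0.63*u^2 - 1.18*u + 0.83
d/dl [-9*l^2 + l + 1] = 1 - 18*l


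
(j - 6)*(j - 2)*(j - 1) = j^3 - 9*j^2 + 20*j - 12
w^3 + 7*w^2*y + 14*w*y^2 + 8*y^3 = (w + y)*(w + 2*y)*(w + 4*y)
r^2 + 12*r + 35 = (r + 5)*(r + 7)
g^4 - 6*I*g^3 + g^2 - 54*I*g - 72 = (g - 4*I)*(g - 3*I)*(g - 2*I)*(g + 3*I)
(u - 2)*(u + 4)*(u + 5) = u^3 + 7*u^2 + 2*u - 40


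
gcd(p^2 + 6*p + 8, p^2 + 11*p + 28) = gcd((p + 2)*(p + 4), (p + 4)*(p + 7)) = p + 4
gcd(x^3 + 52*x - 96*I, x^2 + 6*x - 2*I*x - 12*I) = x - 2*I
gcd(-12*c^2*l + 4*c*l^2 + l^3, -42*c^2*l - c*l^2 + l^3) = 6*c*l + l^2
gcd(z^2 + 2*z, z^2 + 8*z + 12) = z + 2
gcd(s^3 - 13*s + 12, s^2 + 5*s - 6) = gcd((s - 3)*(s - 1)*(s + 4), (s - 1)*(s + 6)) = s - 1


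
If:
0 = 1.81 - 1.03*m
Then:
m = 1.76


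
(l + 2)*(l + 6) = l^2 + 8*l + 12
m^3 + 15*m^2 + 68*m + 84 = (m + 2)*(m + 6)*(m + 7)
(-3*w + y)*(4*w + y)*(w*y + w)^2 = -12*w^4*y^2 - 24*w^4*y - 12*w^4 + w^3*y^3 + 2*w^3*y^2 + w^3*y + w^2*y^4 + 2*w^2*y^3 + w^2*y^2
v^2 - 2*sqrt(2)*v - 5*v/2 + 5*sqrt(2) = (v - 5/2)*(v - 2*sqrt(2))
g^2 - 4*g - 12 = (g - 6)*(g + 2)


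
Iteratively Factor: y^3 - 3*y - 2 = (y + 1)*(y^2 - y - 2) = (y + 1)^2*(y - 2)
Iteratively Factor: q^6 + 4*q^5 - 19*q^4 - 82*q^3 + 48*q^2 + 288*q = (q + 4)*(q^5 - 19*q^3 - 6*q^2 + 72*q) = q*(q + 4)*(q^4 - 19*q^2 - 6*q + 72) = q*(q - 2)*(q + 4)*(q^3 + 2*q^2 - 15*q - 36) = q*(q - 2)*(q + 3)*(q + 4)*(q^2 - q - 12) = q*(q - 2)*(q + 3)^2*(q + 4)*(q - 4)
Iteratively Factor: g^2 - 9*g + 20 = (g - 5)*(g - 4)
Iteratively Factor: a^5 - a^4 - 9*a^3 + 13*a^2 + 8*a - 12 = (a + 3)*(a^4 - 4*a^3 + 3*a^2 + 4*a - 4) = (a - 1)*(a + 3)*(a^3 - 3*a^2 + 4) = (a - 2)*(a - 1)*(a + 3)*(a^2 - a - 2) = (a - 2)^2*(a - 1)*(a + 3)*(a + 1)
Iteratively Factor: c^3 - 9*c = (c + 3)*(c^2 - 3*c) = (c - 3)*(c + 3)*(c)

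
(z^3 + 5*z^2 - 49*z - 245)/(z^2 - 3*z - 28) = (z^2 + 12*z + 35)/(z + 4)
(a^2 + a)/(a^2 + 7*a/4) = 4*(a + 1)/(4*a + 7)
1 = 1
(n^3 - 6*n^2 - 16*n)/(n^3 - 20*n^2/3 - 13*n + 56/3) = 3*n*(n + 2)/(3*n^2 + 4*n - 7)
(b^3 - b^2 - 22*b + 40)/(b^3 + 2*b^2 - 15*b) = (b^2 - 6*b + 8)/(b*(b - 3))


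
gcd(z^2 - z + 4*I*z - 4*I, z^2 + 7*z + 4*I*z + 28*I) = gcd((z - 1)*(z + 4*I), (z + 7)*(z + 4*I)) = z + 4*I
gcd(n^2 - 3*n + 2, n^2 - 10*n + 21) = 1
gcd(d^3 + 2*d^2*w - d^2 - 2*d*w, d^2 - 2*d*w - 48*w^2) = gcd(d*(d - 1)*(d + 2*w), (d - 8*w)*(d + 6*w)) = 1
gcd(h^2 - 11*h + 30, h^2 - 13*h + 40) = h - 5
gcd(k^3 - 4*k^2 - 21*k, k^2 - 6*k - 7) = k - 7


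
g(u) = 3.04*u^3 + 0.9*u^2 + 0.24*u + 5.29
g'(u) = 9.12*u^2 + 1.8*u + 0.24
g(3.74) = 177.81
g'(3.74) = 134.54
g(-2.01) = -16.24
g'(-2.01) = 33.47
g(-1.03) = 2.68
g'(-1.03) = 8.06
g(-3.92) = -164.94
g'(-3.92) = 133.33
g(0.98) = 9.25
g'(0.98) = 10.76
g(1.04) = 9.93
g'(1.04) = 11.98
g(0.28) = 5.49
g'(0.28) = 1.46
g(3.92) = 203.18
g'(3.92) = 147.44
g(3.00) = 96.19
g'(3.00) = 87.72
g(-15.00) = -10055.81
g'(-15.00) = 2025.24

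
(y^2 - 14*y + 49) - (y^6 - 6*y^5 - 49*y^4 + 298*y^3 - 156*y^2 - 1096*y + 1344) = -y^6 + 6*y^5 + 49*y^4 - 298*y^3 + 157*y^2 + 1082*y - 1295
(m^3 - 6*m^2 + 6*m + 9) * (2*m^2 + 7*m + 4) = 2*m^5 - 5*m^4 - 26*m^3 + 36*m^2 + 87*m + 36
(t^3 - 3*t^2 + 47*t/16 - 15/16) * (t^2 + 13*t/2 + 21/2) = t^5 + 7*t^4/2 - 97*t^3/16 - 427*t^2/32 + 99*t/4 - 315/32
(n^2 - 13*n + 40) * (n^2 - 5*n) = n^4 - 18*n^3 + 105*n^2 - 200*n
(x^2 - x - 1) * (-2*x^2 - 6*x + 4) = -2*x^4 - 4*x^3 + 12*x^2 + 2*x - 4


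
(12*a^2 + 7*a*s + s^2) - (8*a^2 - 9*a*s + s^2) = 4*a^2 + 16*a*s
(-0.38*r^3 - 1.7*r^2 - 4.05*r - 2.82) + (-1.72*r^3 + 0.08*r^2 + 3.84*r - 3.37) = -2.1*r^3 - 1.62*r^2 - 0.21*r - 6.19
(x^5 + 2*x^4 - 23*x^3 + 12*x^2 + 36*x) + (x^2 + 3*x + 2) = x^5 + 2*x^4 - 23*x^3 + 13*x^2 + 39*x + 2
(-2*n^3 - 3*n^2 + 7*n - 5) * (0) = 0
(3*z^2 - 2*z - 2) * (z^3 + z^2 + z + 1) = 3*z^5 + z^4 - z^3 - z^2 - 4*z - 2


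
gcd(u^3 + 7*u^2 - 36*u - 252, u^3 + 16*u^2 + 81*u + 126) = u^2 + 13*u + 42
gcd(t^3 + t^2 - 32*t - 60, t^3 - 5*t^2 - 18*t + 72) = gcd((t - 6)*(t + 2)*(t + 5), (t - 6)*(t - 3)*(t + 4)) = t - 6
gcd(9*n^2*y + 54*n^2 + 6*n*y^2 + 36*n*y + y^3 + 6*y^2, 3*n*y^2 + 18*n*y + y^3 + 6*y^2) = 3*n*y + 18*n + y^2 + 6*y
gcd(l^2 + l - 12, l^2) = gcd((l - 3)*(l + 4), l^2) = 1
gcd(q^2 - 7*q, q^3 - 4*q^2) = q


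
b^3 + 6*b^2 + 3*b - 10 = (b - 1)*(b + 2)*(b + 5)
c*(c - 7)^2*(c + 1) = c^4 - 13*c^3 + 35*c^2 + 49*c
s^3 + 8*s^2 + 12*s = s*(s + 2)*(s + 6)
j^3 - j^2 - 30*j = j*(j - 6)*(j + 5)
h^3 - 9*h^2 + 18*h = h*(h - 6)*(h - 3)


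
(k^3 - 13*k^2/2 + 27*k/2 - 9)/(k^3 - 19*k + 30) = (k - 3/2)/(k + 5)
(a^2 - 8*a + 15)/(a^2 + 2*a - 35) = (a - 3)/(a + 7)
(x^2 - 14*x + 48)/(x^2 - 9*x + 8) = (x - 6)/(x - 1)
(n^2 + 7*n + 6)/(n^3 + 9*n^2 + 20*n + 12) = 1/(n + 2)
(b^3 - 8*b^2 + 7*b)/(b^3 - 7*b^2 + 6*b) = (b - 7)/(b - 6)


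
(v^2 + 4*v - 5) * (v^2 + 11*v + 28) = v^4 + 15*v^3 + 67*v^2 + 57*v - 140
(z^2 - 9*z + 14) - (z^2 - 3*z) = 14 - 6*z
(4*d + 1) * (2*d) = 8*d^2 + 2*d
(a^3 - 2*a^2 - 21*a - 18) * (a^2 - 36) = a^5 - 2*a^4 - 57*a^3 + 54*a^2 + 756*a + 648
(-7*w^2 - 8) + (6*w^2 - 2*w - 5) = -w^2 - 2*w - 13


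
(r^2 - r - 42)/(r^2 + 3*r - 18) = (r - 7)/(r - 3)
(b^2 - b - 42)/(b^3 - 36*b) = (b - 7)/(b*(b - 6))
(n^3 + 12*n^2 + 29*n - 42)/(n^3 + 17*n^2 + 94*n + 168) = (n - 1)/(n + 4)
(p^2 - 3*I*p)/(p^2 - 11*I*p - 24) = p/(p - 8*I)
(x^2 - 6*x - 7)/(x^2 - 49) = (x + 1)/(x + 7)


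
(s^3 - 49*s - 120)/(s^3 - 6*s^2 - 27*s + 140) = (s^2 - 5*s - 24)/(s^2 - 11*s + 28)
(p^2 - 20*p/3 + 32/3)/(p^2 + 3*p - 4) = (3*p^2 - 20*p + 32)/(3*(p^2 + 3*p - 4))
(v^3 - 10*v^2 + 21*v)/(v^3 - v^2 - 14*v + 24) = v*(v - 7)/(v^2 + 2*v - 8)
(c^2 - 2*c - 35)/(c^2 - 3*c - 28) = (c + 5)/(c + 4)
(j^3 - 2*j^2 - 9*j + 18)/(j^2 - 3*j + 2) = (j^2 - 9)/(j - 1)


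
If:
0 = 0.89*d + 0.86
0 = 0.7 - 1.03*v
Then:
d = -0.97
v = 0.68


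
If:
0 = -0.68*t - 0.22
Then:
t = -0.32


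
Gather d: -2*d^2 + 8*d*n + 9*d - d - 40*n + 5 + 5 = -2*d^2 + d*(8*n + 8) - 40*n + 10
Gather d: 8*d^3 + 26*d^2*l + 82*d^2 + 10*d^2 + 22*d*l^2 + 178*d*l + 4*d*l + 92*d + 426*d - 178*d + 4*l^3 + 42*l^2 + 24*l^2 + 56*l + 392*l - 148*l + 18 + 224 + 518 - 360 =8*d^3 + d^2*(26*l + 92) + d*(22*l^2 + 182*l + 340) + 4*l^3 + 66*l^2 + 300*l + 400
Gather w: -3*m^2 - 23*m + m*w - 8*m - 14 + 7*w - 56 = -3*m^2 - 31*m + w*(m + 7) - 70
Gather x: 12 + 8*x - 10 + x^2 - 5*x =x^2 + 3*x + 2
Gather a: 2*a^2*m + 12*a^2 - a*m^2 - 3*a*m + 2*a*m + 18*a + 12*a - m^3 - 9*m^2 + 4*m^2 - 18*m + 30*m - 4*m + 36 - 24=a^2*(2*m + 12) + a*(-m^2 - m + 30) - m^3 - 5*m^2 + 8*m + 12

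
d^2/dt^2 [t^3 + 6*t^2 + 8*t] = 6*t + 12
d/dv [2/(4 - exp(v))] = 2*exp(v)/(exp(v) - 4)^2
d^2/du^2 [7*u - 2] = 0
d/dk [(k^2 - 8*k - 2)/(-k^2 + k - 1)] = (-7*k^2 - 6*k + 10)/(k^4 - 2*k^3 + 3*k^2 - 2*k + 1)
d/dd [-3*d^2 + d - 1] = 1 - 6*d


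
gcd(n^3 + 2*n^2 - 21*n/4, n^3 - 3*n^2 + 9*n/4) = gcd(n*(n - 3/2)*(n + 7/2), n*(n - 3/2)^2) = n^2 - 3*n/2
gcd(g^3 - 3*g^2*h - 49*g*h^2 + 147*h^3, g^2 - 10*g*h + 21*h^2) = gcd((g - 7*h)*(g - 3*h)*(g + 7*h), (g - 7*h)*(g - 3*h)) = g^2 - 10*g*h + 21*h^2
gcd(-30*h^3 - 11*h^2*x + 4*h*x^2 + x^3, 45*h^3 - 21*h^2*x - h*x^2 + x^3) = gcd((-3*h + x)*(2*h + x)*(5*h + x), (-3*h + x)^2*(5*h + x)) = -15*h^2 + 2*h*x + x^2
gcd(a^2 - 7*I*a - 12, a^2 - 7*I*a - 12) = a^2 - 7*I*a - 12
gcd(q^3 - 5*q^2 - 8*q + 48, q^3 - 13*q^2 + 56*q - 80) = q^2 - 8*q + 16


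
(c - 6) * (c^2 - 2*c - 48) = c^3 - 8*c^2 - 36*c + 288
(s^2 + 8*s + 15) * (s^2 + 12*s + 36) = s^4 + 20*s^3 + 147*s^2 + 468*s + 540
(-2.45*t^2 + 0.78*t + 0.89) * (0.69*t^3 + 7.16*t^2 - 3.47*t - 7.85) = -1.6905*t^5 - 17.0038*t^4 + 14.7004*t^3 + 22.8983*t^2 - 9.2113*t - 6.9865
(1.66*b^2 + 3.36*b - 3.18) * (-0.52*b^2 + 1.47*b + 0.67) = -0.8632*b^4 + 0.693*b^3 + 7.705*b^2 - 2.4234*b - 2.1306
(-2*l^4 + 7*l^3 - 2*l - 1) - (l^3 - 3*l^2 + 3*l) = -2*l^4 + 6*l^3 + 3*l^2 - 5*l - 1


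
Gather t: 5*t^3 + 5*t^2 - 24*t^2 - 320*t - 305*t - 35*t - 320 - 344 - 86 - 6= 5*t^3 - 19*t^2 - 660*t - 756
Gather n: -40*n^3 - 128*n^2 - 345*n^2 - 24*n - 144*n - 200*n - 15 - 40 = -40*n^3 - 473*n^2 - 368*n - 55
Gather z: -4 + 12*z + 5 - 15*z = 1 - 3*z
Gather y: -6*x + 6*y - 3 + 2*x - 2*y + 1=-4*x + 4*y - 2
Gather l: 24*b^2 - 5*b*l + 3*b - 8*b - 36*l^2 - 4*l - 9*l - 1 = 24*b^2 - 5*b - 36*l^2 + l*(-5*b - 13) - 1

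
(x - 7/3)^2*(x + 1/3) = x^3 - 13*x^2/3 + 35*x/9 + 49/27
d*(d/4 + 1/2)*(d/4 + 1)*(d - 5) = d^4/16 + d^3/16 - 11*d^2/8 - 5*d/2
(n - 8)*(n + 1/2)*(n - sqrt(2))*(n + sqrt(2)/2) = n^4 - 15*n^3/2 - sqrt(2)*n^3/2 - 5*n^2 + 15*sqrt(2)*n^2/4 + 2*sqrt(2)*n + 15*n/2 + 4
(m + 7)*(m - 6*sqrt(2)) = m^2 - 6*sqrt(2)*m + 7*m - 42*sqrt(2)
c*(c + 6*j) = c^2 + 6*c*j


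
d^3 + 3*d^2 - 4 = (d - 1)*(d + 2)^2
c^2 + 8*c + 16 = (c + 4)^2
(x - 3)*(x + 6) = x^2 + 3*x - 18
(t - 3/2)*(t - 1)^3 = t^4 - 9*t^3/2 + 15*t^2/2 - 11*t/2 + 3/2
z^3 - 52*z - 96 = (z - 8)*(z + 2)*(z + 6)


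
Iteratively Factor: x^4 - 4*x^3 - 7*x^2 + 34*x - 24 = (x - 2)*(x^3 - 2*x^2 - 11*x + 12) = (x - 2)*(x - 1)*(x^2 - x - 12) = (x - 4)*(x - 2)*(x - 1)*(x + 3)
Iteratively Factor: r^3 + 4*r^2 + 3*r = (r + 3)*(r^2 + r) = (r + 1)*(r + 3)*(r)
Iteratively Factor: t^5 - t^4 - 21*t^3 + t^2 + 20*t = (t + 1)*(t^4 - 2*t^3 - 19*t^2 + 20*t) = (t - 1)*(t + 1)*(t^3 - t^2 - 20*t) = t*(t - 1)*(t + 1)*(t^2 - t - 20) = t*(t - 1)*(t + 1)*(t + 4)*(t - 5)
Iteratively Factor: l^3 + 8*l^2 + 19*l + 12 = (l + 1)*(l^2 + 7*l + 12) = (l + 1)*(l + 3)*(l + 4)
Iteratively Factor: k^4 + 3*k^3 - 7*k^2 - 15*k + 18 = (k - 2)*(k^3 + 5*k^2 + 3*k - 9) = (k - 2)*(k + 3)*(k^2 + 2*k - 3) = (k - 2)*(k - 1)*(k + 3)*(k + 3)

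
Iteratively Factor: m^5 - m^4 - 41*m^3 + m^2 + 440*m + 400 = (m - 5)*(m^4 + 4*m^3 - 21*m^2 - 104*m - 80) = (m - 5)*(m + 4)*(m^3 - 21*m - 20) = (m - 5)^2*(m + 4)*(m^2 + 5*m + 4) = (m - 5)^2*(m + 1)*(m + 4)*(m + 4)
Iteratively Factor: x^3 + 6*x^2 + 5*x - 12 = (x + 3)*(x^2 + 3*x - 4) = (x - 1)*(x + 3)*(x + 4)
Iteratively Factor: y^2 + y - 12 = (y + 4)*(y - 3)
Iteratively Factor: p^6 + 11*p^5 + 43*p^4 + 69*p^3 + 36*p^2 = (p + 3)*(p^5 + 8*p^4 + 19*p^3 + 12*p^2) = (p + 3)^2*(p^4 + 5*p^3 + 4*p^2) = (p + 3)^2*(p + 4)*(p^3 + p^2) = p*(p + 3)^2*(p + 4)*(p^2 + p) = p*(p + 1)*(p + 3)^2*(p + 4)*(p)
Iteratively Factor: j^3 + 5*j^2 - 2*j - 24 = (j + 4)*(j^2 + j - 6) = (j - 2)*(j + 4)*(j + 3)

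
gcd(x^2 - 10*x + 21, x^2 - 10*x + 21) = x^2 - 10*x + 21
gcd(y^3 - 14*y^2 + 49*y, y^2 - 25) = 1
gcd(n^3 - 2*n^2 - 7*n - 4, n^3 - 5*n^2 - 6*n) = n + 1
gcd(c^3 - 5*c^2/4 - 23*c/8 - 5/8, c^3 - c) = c + 1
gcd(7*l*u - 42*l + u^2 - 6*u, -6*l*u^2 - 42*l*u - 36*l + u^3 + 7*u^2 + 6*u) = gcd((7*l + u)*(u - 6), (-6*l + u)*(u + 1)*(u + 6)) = 1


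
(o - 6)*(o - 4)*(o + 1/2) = o^3 - 19*o^2/2 + 19*o + 12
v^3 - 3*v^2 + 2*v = v*(v - 2)*(v - 1)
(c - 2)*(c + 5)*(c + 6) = c^3 + 9*c^2 + 8*c - 60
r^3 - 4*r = r*(r - 2)*(r + 2)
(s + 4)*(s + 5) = s^2 + 9*s + 20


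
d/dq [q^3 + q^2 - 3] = q*(3*q + 2)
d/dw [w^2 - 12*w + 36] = 2*w - 12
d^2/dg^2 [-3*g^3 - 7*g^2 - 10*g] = -18*g - 14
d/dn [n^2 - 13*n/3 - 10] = 2*n - 13/3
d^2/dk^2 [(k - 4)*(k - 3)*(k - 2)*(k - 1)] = 12*k^2 - 60*k + 70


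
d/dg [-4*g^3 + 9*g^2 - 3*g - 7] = -12*g^2 + 18*g - 3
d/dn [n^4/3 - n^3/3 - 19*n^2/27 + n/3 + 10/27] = 4*n^3/3 - n^2 - 38*n/27 + 1/3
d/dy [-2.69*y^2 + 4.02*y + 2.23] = 4.02 - 5.38*y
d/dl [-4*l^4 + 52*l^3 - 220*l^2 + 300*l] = -16*l^3 + 156*l^2 - 440*l + 300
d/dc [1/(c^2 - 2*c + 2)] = 2*(1 - c)/(c^2 - 2*c + 2)^2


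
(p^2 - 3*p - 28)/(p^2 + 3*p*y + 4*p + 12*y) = (p - 7)/(p + 3*y)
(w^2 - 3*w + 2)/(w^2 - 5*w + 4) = (w - 2)/(w - 4)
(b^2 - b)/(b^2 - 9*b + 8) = b/(b - 8)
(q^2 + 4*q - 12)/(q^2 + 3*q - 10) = (q + 6)/(q + 5)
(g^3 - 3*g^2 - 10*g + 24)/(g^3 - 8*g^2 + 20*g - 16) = (g + 3)/(g - 2)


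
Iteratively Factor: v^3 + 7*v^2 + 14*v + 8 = (v + 1)*(v^2 + 6*v + 8) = (v + 1)*(v + 2)*(v + 4)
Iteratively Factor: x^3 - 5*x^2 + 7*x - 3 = (x - 3)*(x^2 - 2*x + 1) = (x - 3)*(x - 1)*(x - 1)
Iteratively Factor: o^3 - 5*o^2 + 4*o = (o)*(o^2 - 5*o + 4) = o*(o - 1)*(o - 4)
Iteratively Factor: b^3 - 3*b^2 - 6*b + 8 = (b - 1)*(b^2 - 2*b - 8) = (b - 4)*(b - 1)*(b + 2)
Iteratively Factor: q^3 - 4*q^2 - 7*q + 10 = (q - 1)*(q^2 - 3*q - 10) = (q - 1)*(q + 2)*(q - 5)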